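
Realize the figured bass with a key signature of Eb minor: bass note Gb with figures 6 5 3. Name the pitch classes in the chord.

A third above Gb in this key is Bb.
A fifth above Gb in this key is Db.
A sixth above Gb in this key is Eb.
Together with the bass Gb, this spells Eb minor seventh in first inversion.

Gb, Bb, Db, Eb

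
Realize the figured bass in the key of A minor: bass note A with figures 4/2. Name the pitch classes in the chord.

The written figures 4/2 are shorthand for 6/4/2: the 6 is implied.
A second above A in this key is B.
A fourth above A in this key is D.
A sixth above A in this key is F.
Together with the bass A, this spells B half-diminished seventh in third inversion.

A, B, D, F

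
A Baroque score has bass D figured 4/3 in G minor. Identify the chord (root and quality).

The figures 4/3 indicate a seventh chord in second inversion.
In second inversion the root lies a fourth above the bass: a fourth above D in G minor is G.
The chord tones are D, F, G, Bb, giving G minor seventh.

G minor seventh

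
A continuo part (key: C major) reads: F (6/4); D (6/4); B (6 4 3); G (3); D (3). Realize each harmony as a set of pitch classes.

F, B, D | D, G, B | B, D, E, G | G, B, D | D, F, A

F (6/4): F, B, D.
D (6/4): D, G, B.
B (6/4/3): B, D, E, G.
G (5/3): G, B, D.
D (5/3): D, F, A.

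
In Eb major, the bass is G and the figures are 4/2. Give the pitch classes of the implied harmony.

The written figures 4/2 are shorthand for 6/4/2: the 6 is implied.
A second above G in this key is Ab.
A fourth above G in this key is C.
A sixth above G in this key is Eb.
Together with the bass G, this spells Ab major seventh in third inversion.

G, Ab, C, Eb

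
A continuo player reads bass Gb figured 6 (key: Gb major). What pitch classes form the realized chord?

Gb, Bb, Eb

The written figures 6 are shorthand for 6/3: the 3 is implied.
A third above Gb in this key is Bb.
A sixth above Gb in this key is Eb.
Together with the bass Gb, this spells Eb minor in first inversion.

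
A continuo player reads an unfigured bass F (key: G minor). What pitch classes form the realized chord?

F, A, C

An unfigured bass implies 5/3.
A third above F in this key is A.
A fifth above F in this key is C.
Together with the bass F, this spells F major in root position.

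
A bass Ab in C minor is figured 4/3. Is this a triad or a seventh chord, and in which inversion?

seventh chord, second inversion

4/3 is shorthand for 6/4/3.
Intervals of 6/4/3 above the bass form a seventh chord; the bass is the fifth, so this is second inversion.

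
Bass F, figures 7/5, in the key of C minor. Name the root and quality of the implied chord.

F minor seventh

The figures 7/5 indicate a seventh chord in root position.
In root position the bass is the root, so the root is F.
The chord tones are F, Ab, C, Eb, giving F minor seventh.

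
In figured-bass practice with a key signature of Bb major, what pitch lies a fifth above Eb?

Counting 4 letter steps above Eb lands on B; in Bb major, that letter is Bb.

Bb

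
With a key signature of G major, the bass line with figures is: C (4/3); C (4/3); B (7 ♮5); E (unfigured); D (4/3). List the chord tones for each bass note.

C, E, F#, A | C, E, F#, A | B, D, F, A | E, G, B | D, F#, G, B

C (6/4/3): C, E, F#, A.
C (6/4/3): C, E, F#, A.
B (7/♮5/3): B, D, F, A.
E (5/3): E, G, B.
D (6/4/3): D, F#, G, B.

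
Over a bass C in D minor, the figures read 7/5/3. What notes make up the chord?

C, E, G, Bb

A third above C in this key is E.
A fifth above C in this key is G.
A seventh above C in this key is Bb.
Together with the bass C, this spells C dominant seventh in root position.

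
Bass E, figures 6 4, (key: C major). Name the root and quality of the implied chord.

A minor

The figures 6 4 indicate a triad in second inversion.
In second inversion the root lies a fourth above the bass: a fourth above E in C major is A.
The chord tones are E, A, C, giving A minor.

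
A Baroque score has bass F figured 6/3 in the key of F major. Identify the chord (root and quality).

D minor

The figures 6/3 indicate a triad in first inversion.
In first inversion the root lies a sixth above the bass: a sixth above F in F major is D.
The chord tones are F, A, D, giving D minor.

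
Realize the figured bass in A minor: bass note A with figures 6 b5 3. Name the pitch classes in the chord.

A third above A in this key is C.
A fifth above A in this key is E, lowered to Eb by the flat.
A sixth above A in this key is F.
Together with the bass A, this spells F dominant seventh in first inversion.

A, C, Eb, F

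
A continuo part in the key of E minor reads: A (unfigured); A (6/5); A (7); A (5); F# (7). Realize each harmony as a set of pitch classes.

A, C, E | A, C, E, F# | A, C, E, G | A, C, E | F#, A, C, E

A (5/3): A, C, E.
A (6/5/3): A, C, E, F#.
A (7/5/3): A, C, E, G.
A (5/3): A, C, E.
F# (7/5/3): F#, A, C, E.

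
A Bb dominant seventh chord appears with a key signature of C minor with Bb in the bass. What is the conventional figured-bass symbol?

7

Bb is the root of Bb dominant seventh, so the chord is in root position.
A seventh chord in root position is figured 7/5/3, conventionally abbreviated 7.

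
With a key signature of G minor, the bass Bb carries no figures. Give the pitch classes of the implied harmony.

An unfigured bass implies 5/3.
A third above Bb in this key is D.
A fifth above Bb in this key is F.
Together with the bass Bb, this spells Bb major in root position.

Bb, D, F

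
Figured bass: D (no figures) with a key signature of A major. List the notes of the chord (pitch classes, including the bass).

D, F#, A

An unfigured bass implies 5/3.
A third above D in this key is F#.
A fifth above D in this key is A.
Together with the bass D, this spells D major in root position.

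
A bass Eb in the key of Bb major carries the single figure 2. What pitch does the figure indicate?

Counting 1 letter step above Eb lands on F; in Bb major, that letter is F.

F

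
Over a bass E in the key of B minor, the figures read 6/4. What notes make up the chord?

A fourth above E in this key is A.
A sixth above E in this key is C#.
Together with the bass E, this spells A major in second inversion.

E, A, C#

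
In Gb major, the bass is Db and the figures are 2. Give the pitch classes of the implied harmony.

The written figures 2 are shorthand for 6/4/2: the 6/4 are implied.
A second above Db in this key is Eb.
A fourth above Db in this key is Gb.
A sixth above Db in this key is Bb.
Together with the bass Db, this spells Eb minor seventh in third inversion.

Db, Eb, Gb, Bb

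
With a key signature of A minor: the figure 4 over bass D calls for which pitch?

G

Counting 3 letter steps above D lands on G; in A minor, that letter is G.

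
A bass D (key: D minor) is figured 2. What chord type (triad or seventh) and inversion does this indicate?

seventh chord, third inversion

2 is shorthand for 6/4/2.
Intervals of 6/4/2 above the bass form a seventh chord; the bass is the seventh, so this is third inversion.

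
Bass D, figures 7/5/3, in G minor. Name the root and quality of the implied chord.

D minor seventh

The figures 7/5/3 indicate a seventh chord in root position.
In root position the bass is the root, so the root is D.
The chord tones are D, F, A, C, giving D minor seventh.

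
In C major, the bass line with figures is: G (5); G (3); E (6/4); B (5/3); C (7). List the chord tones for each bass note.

G, B, D | G, B, D | E, A, C | B, D, F | C, E, G, B

G (5/3): G, B, D.
G (5/3): G, B, D.
E (6/4): E, A, C.
B (5/3): B, D, F.
C (7/5/3): C, E, G, B.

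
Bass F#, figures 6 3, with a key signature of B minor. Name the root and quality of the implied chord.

The figures 6 3 indicate a triad in first inversion.
In first inversion the root lies a sixth above the bass: a sixth above F# in B minor is D.
The chord tones are F#, A, D, giving D major.

D major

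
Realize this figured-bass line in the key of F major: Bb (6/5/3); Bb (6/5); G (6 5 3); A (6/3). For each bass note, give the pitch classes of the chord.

Bb (6/5/3): Bb, D, F, G.
Bb (6/5/3): Bb, D, F, G.
G (6/5/3): G, Bb, D, E.
A (6/3): A, C, F.

Bb, D, F, G | Bb, D, F, G | G, Bb, D, E | A, C, F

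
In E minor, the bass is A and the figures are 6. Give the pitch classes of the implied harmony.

The written figures 6 are shorthand for 6/3: the 3 is implied.
A third above A in this key is C.
A sixth above A in this key is F#.
Together with the bass A, this spells F# diminished in first inversion.

A, C, F#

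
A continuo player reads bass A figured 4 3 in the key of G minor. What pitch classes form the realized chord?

The written figures 4 3 are shorthand for 6/4/3: the 6 is implied.
A third above A in this key is C.
A fourth above A in this key is D.
A sixth above A in this key is F.
Together with the bass A, this spells D minor seventh in second inversion.

A, C, D, F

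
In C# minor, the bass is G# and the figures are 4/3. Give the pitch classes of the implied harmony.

G#, B, C#, E

The written figures 4/3 are shorthand for 6/4/3: the 6 is implied.
A third above G# in this key is B.
A fourth above G# in this key is C#.
A sixth above G# in this key is E.
Together with the bass G#, this spells C# minor seventh in second inversion.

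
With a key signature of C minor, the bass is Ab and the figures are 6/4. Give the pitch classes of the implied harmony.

Ab, D, F

A fourth above Ab in this key is D.
A sixth above Ab in this key is F.
Together with the bass Ab, this spells D diminished in second inversion.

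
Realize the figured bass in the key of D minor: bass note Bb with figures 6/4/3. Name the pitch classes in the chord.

A third above Bb in this key is D.
A fourth above Bb in this key is E.
A sixth above Bb in this key is G.
Together with the bass Bb, this spells E half-diminished seventh in second inversion.

Bb, D, E, G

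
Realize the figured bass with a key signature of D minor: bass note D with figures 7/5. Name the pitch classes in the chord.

The written figures 7/5 are shorthand for 7/5/3: the 3 is implied.
A third above D in this key is F.
A fifth above D in this key is A.
A seventh above D in this key is C.
Together with the bass D, this spells D minor seventh in root position.

D, F, A, C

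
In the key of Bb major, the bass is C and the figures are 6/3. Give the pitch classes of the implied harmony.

C, Eb, A

A third above C in this key is Eb.
A sixth above C in this key is A.
Together with the bass C, this spells A diminished in first inversion.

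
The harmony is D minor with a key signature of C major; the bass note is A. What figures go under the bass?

6/4

A is the fifth of D minor, so the chord is in second inversion.
A triad in second inversion is figured 6/4, conventionally abbreviated 6/4.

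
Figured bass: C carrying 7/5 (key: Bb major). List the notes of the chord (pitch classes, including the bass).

The written figures 7/5 are shorthand for 7/5/3: the 3 is implied.
A third above C in this key is Eb.
A fifth above C in this key is G.
A seventh above C in this key is Bb.
Together with the bass C, this spells C minor seventh in root position.

C, Eb, G, Bb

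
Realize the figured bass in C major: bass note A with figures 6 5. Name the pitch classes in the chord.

The written figures 6 5 are shorthand for 6/5/3: the 3 is implied.
A third above A in this key is C.
A fifth above A in this key is E.
A sixth above A in this key is F.
Together with the bass A, this spells F major seventh in first inversion.

A, C, E, F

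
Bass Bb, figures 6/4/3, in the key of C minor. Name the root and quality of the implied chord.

Eb major seventh

The figures 6/4/3 indicate a seventh chord in second inversion.
In second inversion the root lies a fourth above the bass: a fourth above Bb in C minor is Eb.
The chord tones are Bb, D, Eb, G, giving Eb major seventh.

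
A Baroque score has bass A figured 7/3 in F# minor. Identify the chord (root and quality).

A major seventh

The figures 7/3 indicate a seventh chord in root position.
In root position the bass is the root, so the root is A.
The chord tones are A, C#, E, G#, giving A major seventh.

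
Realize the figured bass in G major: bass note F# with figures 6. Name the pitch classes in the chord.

F#, A, D

The written figures 6 are shorthand for 6/3: the 3 is implied.
A third above F# in this key is A.
A sixth above F# in this key is D.
Together with the bass F#, this spells D major in first inversion.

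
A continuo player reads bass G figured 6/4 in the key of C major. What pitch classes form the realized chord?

G, C, E

A fourth above G in this key is C.
A sixth above G in this key is E.
Together with the bass G, this spells C major in second inversion.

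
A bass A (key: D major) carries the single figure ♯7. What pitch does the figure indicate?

G#

Counting 6 letter steps above A lands on G; in D major, that letter is G.
The #7 figure raises it a semitone, giving G#.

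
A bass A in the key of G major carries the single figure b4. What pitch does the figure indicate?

Db

Counting 3 letter steps above A lands on D; in G major, that letter is D.
The b4 figure lowers it a semitone, giving Db.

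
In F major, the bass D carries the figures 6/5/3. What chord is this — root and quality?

Bb major seventh

The figures 6/5/3 indicate a seventh chord in first inversion.
In first inversion the root lies a sixth above the bass: a sixth above D in F major is Bb.
The chord tones are D, F, A, Bb, giving Bb major seventh.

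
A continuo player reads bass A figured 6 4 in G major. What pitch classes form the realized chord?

A, D, F#

A fourth above A in this key is D.
A sixth above A in this key is F#.
Together with the bass A, this spells D major in second inversion.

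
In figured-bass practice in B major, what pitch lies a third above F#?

A#

Counting 2 letter steps above F# lands on A; in B major, that letter is A#.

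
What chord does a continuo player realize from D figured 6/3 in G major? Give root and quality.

B minor

The figures 6/3 indicate a triad in first inversion.
In first inversion the root lies a sixth above the bass: a sixth above D in G major is B.
The chord tones are D, F#, B, giving B minor.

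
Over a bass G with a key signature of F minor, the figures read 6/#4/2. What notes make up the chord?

A second above G in this key is Ab.
A fourth above G in this key is C, raised to C# by the sharp.
A sixth above G in this key is Eb.

G, Ab, C#, Eb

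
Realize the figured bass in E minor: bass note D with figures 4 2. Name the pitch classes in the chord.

The written figures 4 2 are shorthand for 6/4/2: the 6 is implied.
A second above D in this key is E.
A fourth above D in this key is G.
A sixth above D in this key is B.
Together with the bass D, this spells E minor seventh in third inversion.

D, E, G, B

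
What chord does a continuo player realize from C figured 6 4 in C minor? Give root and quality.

F minor

The figures 6 4 indicate a triad in second inversion.
In second inversion the root lies a fourth above the bass: a fourth above C in C minor is F.
The chord tones are C, F, Ab, giving F minor.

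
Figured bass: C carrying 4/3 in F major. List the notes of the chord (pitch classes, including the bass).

C, E, F, A

The written figures 4/3 are shorthand for 6/4/3: the 6 is implied.
A third above C in this key is E.
A fourth above C in this key is F.
A sixth above C in this key is A.
Together with the bass C, this spells F major seventh in second inversion.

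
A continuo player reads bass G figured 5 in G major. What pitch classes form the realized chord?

G, B, D

The written figures 5 are shorthand for 5/3: the 3 is implied.
A third above G in this key is B.
A fifth above G in this key is D.
Together with the bass G, this spells G major in root position.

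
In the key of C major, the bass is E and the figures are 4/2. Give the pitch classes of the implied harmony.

The written figures 4/2 are shorthand for 6/4/2: the 6 is implied.
A second above E in this key is F.
A fourth above E in this key is A.
A sixth above E in this key is C.
Together with the bass E, this spells F major seventh in third inversion.

E, F, A, C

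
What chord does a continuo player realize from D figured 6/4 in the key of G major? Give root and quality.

G major

The figures 6/4 indicate a triad in second inversion.
In second inversion the root lies a fourth above the bass: a fourth above D in G major is G.
The chord tones are D, G, B, giving G major.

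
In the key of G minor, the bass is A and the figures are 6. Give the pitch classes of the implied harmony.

The written figures 6 are shorthand for 6/3: the 3 is implied.
A third above A in this key is C.
A sixth above A in this key is F.
Together with the bass A, this spells F major in first inversion.

A, C, F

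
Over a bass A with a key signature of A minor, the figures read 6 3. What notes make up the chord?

A third above A in this key is C.
A sixth above A in this key is F.
Together with the bass A, this spells F major in first inversion.

A, C, F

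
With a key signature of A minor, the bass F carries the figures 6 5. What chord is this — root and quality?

The figures 6 5 indicate a seventh chord in first inversion.
In first inversion the root lies a sixth above the bass: a sixth above F in A minor is D.
The chord tones are F, A, C, D, giving D minor seventh.

D minor seventh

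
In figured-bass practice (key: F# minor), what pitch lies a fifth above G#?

Counting 4 letter steps above G# lands on D; in F# minor, that letter is D.

D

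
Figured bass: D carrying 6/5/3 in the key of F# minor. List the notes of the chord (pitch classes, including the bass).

A third above D in this key is F#.
A fifth above D in this key is A.
A sixth above D in this key is B.
Together with the bass D, this spells B minor seventh in first inversion.

D, F#, A, B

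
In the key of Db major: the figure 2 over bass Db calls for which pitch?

Counting 1 letter step above Db lands on E; in Db major, that letter is Eb.

Eb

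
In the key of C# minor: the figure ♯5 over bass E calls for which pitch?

Counting 4 letter steps above E lands on B; in C# minor, that letter is B.
The #5 figure raises it a semitone, giving B#.

B#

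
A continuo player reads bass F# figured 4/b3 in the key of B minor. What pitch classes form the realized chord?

The written figures 4/b3 are shorthand for 6/4/3: the 6 is implied.
A third above F# in this key is A, lowered to Ab by the flat.
A fourth above F# in this key is B.
A sixth above F# in this key is D.

F#, Ab, B, D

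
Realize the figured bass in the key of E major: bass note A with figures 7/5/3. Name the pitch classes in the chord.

A, C#, E, G#

A third above A in this key is C#.
A fifth above A in this key is E.
A seventh above A in this key is G#.
Together with the bass A, this spells A major seventh in root position.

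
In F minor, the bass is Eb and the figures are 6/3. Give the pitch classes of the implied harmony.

A third above Eb in this key is G.
A sixth above Eb in this key is C.
Together with the bass Eb, this spells C minor in first inversion.

Eb, G, C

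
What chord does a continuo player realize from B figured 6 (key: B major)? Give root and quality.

G# minor

The figures 6 indicate a triad in first inversion.
In first inversion the root lies a sixth above the bass: a sixth above B in B major is G#.
The chord tones are B, D#, G#, giving G# minor.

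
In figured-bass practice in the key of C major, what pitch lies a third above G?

B

Counting 2 letter steps above G lands on B; in C major, that letter is B.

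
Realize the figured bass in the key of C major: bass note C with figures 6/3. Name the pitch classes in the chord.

C, E, A

A third above C in this key is E.
A sixth above C in this key is A.
Together with the bass C, this spells A minor in first inversion.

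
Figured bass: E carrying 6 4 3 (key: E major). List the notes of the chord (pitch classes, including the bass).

E, G#, A, C#

A third above E in this key is G#.
A fourth above E in this key is A.
A sixth above E in this key is C#.
Together with the bass E, this spells A major seventh in second inversion.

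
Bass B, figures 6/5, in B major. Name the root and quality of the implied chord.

G# minor seventh

The figures 6/5 indicate a seventh chord in first inversion.
In first inversion the root lies a sixth above the bass: a sixth above B in B major is G#.
The chord tones are B, D#, F#, G#, giving G# minor seventh.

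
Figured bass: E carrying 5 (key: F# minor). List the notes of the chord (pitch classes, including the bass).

The written figures 5 are shorthand for 5/3: the 3 is implied.
A third above E in this key is G#.
A fifth above E in this key is B.
Together with the bass E, this spells E major in root position.

E, G#, B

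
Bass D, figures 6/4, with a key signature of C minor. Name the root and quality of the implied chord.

The figures 6/4 indicate a triad in second inversion.
In second inversion the root lies a fourth above the bass: a fourth above D in C minor is G.
The chord tones are D, G, Bb, giving G minor.

G minor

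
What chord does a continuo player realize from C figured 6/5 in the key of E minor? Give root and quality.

The figures 6/5 indicate a seventh chord in first inversion.
In first inversion the root lies a sixth above the bass: a sixth above C in E minor is A.
The chord tones are C, E, G, A, giving A minor seventh.

A minor seventh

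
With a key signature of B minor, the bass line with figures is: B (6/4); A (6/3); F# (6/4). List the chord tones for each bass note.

B, E, G | A, C#, F# | F#, B, D

B (6/4): B, E, G.
A (6/3): A, C#, F#.
F# (6/4): F#, B, D.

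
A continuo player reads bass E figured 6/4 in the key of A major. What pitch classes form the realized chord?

E, A, C#

A fourth above E in this key is A.
A sixth above E in this key is C#.
Together with the bass E, this spells A major in second inversion.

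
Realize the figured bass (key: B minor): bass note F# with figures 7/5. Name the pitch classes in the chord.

F#, A, C#, E

The written figures 7/5 are shorthand for 7/5/3: the 3 is implied.
A third above F# in this key is A.
A fifth above F# in this key is C#.
A seventh above F# in this key is E.
Together with the bass F#, this spells F# minor seventh in root position.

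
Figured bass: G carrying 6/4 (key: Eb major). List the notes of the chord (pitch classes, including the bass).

A fourth above G in this key is C.
A sixth above G in this key is Eb.
Together with the bass G, this spells C minor in second inversion.

G, C, Eb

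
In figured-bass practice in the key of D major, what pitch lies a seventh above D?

Counting 6 letter steps above D lands on C; in D major, that letter is C#.

C#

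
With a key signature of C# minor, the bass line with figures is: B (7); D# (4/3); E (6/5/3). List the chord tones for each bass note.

B (7/5/3): B, D#, F#, A.
D# (6/4/3): D#, F#, G#, B.
E (6/5/3): E, G#, B, C#.

B, D#, F#, A | D#, F#, G#, B | E, G#, B, C#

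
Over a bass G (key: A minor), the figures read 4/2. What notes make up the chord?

G, A, C, E

The written figures 4/2 are shorthand for 6/4/2: the 6 is implied.
A second above G in this key is A.
A fourth above G in this key is C.
A sixth above G in this key is E.
Together with the bass G, this spells A minor seventh in third inversion.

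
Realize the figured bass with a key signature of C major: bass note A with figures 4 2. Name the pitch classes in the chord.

A, B, D, F

The written figures 4 2 are shorthand for 6/4/2: the 6 is implied.
A second above A in this key is B.
A fourth above A in this key is D.
A sixth above A in this key is F.
Together with the bass A, this spells B half-diminished seventh in third inversion.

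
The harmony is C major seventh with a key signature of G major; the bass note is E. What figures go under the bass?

6/5

E is the third of C major seventh, so the chord is in first inversion.
A seventh chord in first inversion is figured 6/5/3, conventionally abbreviated 6/5.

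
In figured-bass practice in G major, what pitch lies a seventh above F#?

Counting 6 letter steps above F# lands on E; in G major, that letter is E.

E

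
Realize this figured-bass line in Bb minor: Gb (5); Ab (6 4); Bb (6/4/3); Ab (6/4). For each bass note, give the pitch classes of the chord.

Gb, Bb, Db | Ab, Db, F | Bb, Db, Eb, Gb | Ab, Db, F

Gb (5/3): Gb, Bb, Db.
Ab (6/4): Ab, Db, F.
Bb (6/4/3): Bb, Db, Eb, Gb.
Ab (6/4): Ab, Db, F.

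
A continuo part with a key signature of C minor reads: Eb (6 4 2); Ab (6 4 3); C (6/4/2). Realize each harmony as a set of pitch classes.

Eb (6/4/2): Eb, F, Ab, C.
Ab (6/4/3): Ab, C, D, F.
C (6/4/2): C, D, F, Ab.

Eb, F, Ab, C | Ab, C, D, F | C, D, F, Ab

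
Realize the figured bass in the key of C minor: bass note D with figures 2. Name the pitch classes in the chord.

D, Eb, G, Bb

The written figures 2 are shorthand for 6/4/2: the 6/4 are implied.
A second above D in this key is Eb.
A fourth above D in this key is G.
A sixth above D in this key is Bb.
Together with the bass D, this spells Eb major seventh in third inversion.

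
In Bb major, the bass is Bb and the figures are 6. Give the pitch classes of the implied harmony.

Bb, D, G

The written figures 6 are shorthand for 6/3: the 3 is implied.
A third above Bb in this key is D.
A sixth above Bb in this key is G.
Together with the bass Bb, this spells G minor in first inversion.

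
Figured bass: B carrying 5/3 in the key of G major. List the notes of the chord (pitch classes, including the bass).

A third above B in this key is D.
A fifth above B in this key is F#.
Together with the bass B, this spells B minor in root position.

B, D, F#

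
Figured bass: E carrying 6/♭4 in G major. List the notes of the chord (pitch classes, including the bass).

E, Ab, C

A fourth above E in this key is A, lowered to Ab by the flat.
A sixth above E in this key is C.
Together with the bass E, this spells Ab augmented in second inversion.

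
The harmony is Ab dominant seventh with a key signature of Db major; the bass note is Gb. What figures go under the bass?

Gb is the seventh of Ab dominant seventh, so the chord is in third inversion.
A seventh chord in third inversion is figured 6/4/2, conventionally abbreviated 4/2.

4/2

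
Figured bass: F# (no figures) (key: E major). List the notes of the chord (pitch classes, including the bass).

F#, A, C#

An unfigured bass implies 5/3.
A third above F# in this key is A.
A fifth above F# in this key is C#.
Together with the bass F#, this spells F# minor in root position.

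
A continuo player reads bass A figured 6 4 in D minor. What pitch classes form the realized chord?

A, D, F

A fourth above A in this key is D.
A sixth above A in this key is F.
Together with the bass A, this spells D minor in second inversion.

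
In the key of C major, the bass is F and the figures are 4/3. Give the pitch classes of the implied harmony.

F, A, B, D

The written figures 4/3 are shorthand for 6/4/3: the 6 is implied.
A third above F in this key is A.
A fourth above F in this key is B.
A sixth above F in this key is D.
Together with the bass F, this spells B half-diminished seventh in second inversion.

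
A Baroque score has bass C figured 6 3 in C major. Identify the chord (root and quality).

The figures 6 3 indicate a triad in first inversion.
In first inversion the root lies a sixth above the bass: a sixth above C in C major is A.
The chord tones are C, E, A, giving A minor.

A minor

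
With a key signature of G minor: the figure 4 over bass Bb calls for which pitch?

Counting 3 letter steps above Bb lands on E; in G minor, that letter is Eb.

Eb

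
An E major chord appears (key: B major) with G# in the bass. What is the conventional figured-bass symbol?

G# is the third of E major, so the chord is in first inversion.
A triad in first inversion is figured 6/3, conventionally abbreviated 6.

6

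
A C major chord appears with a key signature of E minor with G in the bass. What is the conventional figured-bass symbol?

6/4

G is the fifth of C major, so the chord is in second inversion.
A triad in second inversion is figured 6/4, conventionally abbreviated 6/4.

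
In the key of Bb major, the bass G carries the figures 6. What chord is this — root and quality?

The figures 6 indicate a triad in first inversion.
In first inversion the root lies a sixth above the bass: a sixth above G in Bb major is Eb.
The chord tones are G, Bb, Eb, giving Eb major.

Eb major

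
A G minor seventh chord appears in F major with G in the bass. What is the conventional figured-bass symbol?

7

G is the root of G minor seventh, so the chord is in root position.
A seventh chord in root position is figured 7/5/3, conventionally abbreviated 7.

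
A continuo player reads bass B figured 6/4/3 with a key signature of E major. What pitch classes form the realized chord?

B, D#, E, G#

A third above B in this key is D#.
A fourth above B in this key is E.
A sixth above B in this key is G#.
Together with the bass B, this spells E major seventh in second inversion.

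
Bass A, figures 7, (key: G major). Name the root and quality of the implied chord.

A minor seventh

The figures 7 indicate a seventh chord in root position.
In root position the bass is the root, so the root is A.
The chord tones are A, C, E, G, giving A minor seventh.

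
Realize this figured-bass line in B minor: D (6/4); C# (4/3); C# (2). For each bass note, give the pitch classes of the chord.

D (6/4): D, G, B.
C# (6/4/3): C#, E, F#, A.
C# (6/4/2): C#, D, F#, A.

D, G, B | C#, E, F#, A | C#, D, F#, A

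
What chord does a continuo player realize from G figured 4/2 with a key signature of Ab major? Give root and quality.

Ab major seventh

The figures 4/2 indicate a seventh chord in third inversion.
In third inversion the root lies a second above the bass: a second above G in Ab major is Ab.
The chord tones are G, Ab, C, Eb, giving Ab major seventh.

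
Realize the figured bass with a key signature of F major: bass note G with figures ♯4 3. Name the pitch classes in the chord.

The written figures ♯4 3 are shorthand for 6/4/3: the 6 is implied.
A third above G in this key is Bb.
A fourth above G in this key is C, raised to C# by the sharp.
A sixth above G in this key is E.
Together with the bass G, this spells C# diminished seventh in second inversion.

G, Bb, C#, E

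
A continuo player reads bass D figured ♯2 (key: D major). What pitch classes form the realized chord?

D, E#, G, B

The written figures ♯2 are shorthand for 6/4/2: the 6/4 are implied.
A second above D in this key is E, raised to E# by the sharp.
A fourth above D in this key is G.
A sixth above D in this key is B.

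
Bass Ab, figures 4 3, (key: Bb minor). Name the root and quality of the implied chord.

Db major seventh

The figures 4 3 indicate a seventh chord in second inversion.
In second inversion the root lies a fourth above the bass: a fourth above Ab in Bb minor is Db.
The chord tones are Ab, C, Db, F, giving Db major seventh.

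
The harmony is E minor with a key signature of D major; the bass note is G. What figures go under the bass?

6

G is the third of E minor, so the chord is in first inversion.
A triad in first inversion is figured 6/3, conventionally abbreviated 6.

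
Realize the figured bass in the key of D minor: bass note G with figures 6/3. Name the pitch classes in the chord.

A third above G in this key is Bb.
A sixth above G in this key is E.
Together with the bass G, this spells E diminished in first inversion.

G, Bb, E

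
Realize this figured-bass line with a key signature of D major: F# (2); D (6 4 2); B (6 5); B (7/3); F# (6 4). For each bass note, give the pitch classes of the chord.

F# (6/4/2): F#, G, B, D.
D (6/4/2): D, E, G, B.
B (6/5/3): B, D, F#, G.
B (7/5/3): B, D, F#, A.
F# (6/4): F#, B, D.

F#, G, B, D | D, E, G, B | B, D, F#, G | B, D, F#, A | F#, B, D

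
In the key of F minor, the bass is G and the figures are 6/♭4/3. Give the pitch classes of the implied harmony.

A third above G in this key is Bb.
A fourth above G in this key is C, lowered to Cb by the flat.
A sixth above G in this key is Eb.
Together with the bass G, this spells Cb augmented major seventh in second inversion.

G, Bb, Cb, Eb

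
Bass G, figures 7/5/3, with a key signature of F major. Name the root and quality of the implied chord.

The figures 7/5/3 indicate a seventh chord in root position.
In root position the bass is the root, so the root is G.
The chord tones are G, Bb, D, F, giving G minor seventh.

G minor seventh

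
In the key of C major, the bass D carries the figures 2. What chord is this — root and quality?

The figures 2 indicate a seventh chord in third inversion.
In third inversion the root lies a second above the bass: a second above D in C major is E.
The chord tones are D, E, G, B, giving E minor seventh.

E minor seventh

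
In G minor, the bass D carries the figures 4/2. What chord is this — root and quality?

Eb major seventh

The figures 4/2 indicate a seventh chord in third inversion.
In third inversion the root lies a second above the bass: a second above D in G minor is Eb.
The chord tones are D, Eb, G, Bb, giving Eb major seventh.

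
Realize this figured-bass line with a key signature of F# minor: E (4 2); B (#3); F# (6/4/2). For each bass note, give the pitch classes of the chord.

E, F#, A, C# | B, D#, F# | F#, G#, B, D

E (6/4/2): E, F#, A, C#.
B (5/#3): B, D#, F#.
F# (6/4/2): F#, G#, B, D.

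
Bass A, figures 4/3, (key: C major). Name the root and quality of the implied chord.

The figures 4/3 indicate a seventh chord in second inversion.
In second inversion the root lies a fourth above the bass: a fourth above A in C major is D.
The chord tones are A, C, D, F, giving D minor seventh.

D minor seventh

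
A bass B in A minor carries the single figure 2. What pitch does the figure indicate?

Counting 1 letter step above B lands on C; in A minor, that letter is C.

C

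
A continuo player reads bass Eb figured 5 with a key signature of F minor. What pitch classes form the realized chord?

The written figures 5 are shorthand for 5/3: the 3 is implied.
A third above Eb in this key is G.
A fifth above Eb in this key is Bb.
Together with the bass Eb, this spells Eb major in root position.

Eb, G, Bb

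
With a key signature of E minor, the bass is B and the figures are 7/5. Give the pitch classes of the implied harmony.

B, D, F#, A

The written figures 7/5 are shorthand for 7/5/3: the 3 is implied.
A third above B in this key is D.
A fifth above B in this key is F#.
A seventh above B in this key is A.
Together with the bass B, this spells B minor seventh in root position.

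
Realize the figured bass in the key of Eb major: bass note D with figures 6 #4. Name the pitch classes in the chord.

D, G#, Bb

A fourth above D in this key is G, raised to G# by the sharp.
A sixth above D in this key is Bb.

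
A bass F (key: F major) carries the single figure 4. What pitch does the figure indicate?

Counting 3 letter steps above F lands on B; in F major, that letter is Bb.

Bb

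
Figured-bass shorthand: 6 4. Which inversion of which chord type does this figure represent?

Intervals of 6/4 above the bass form a triad; the bass is the fifth, so this is second inversion.

triad, second inversion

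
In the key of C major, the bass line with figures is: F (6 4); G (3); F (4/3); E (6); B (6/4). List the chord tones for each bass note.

F (6/4): F, B, D.
G (5/3): G, B, D.
F (6/4/3): F, A, B, D.
E (6/3): E, G, C.
B (6/4): B, E, G.

F, B, D | G, B, D | F, A, B, D | E, G, C | B, E, G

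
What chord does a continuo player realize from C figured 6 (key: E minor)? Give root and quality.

The figures 6 indicate a triad in first inversion.
In first inversion the root lies a sixth above the bass: a sixth above C in E minor is A.
The chord tones are C, E, A, giving A minor.

A minor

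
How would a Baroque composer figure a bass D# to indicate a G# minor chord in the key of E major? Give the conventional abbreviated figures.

6/4

D# is the fifth of G# minor, so the chord is in second inversion.
A triad in second inversion is figured 6/4, conventionally abbreviated 6/4.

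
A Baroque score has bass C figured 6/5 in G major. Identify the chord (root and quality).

The figures 6/5 indicate a seventh chord in first inversion.
In first inversion the root lies a sixth above the bass: a sixth above C in G major is A.
The chord tones are C, E, G, A, giving A minor seventh.

A minor seventh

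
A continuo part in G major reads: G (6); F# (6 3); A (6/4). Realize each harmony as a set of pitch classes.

G (6/3): G, B, E.
F# (6/3): F#, A, D.
A (6/4): A, D, F#.

G, B, E | F#, A, D | A, D, F#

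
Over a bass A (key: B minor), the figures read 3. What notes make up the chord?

A, C#, E

The written figures 3 are shorthand for 5/3: the 5 is implied.
A third above A in this key is C#.
A fifth above A in this key is E.
Together with the bass A, this spells A major in root position.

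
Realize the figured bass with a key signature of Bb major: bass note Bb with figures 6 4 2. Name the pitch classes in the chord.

Bb, C, Eb, G

A second above Bb in this key is C.
A fourth above Bb in this key is Eb.
A sixth above Bb in this key is G.
Together with the bass Bb, this spells C minor seventh in third inversion.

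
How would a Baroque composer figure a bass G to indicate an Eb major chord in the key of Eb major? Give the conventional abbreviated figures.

6

G is the third of Eb major, so the chord is in first inversion.
A triad in first inversion is figured 6/3, conventionally abbreviated 6.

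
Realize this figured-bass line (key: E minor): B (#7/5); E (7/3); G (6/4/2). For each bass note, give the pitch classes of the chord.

B (#7/5/3): B, D, F#, A#.
E (7/5/3): E, G, B, D.
G (6/4/2): G, A, C, E.

B, D, F#, A# | E, G, B, D | G, A, C, E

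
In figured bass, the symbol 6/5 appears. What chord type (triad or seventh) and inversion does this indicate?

6/5 is shorthand for 6/5/3.
Intervals of 6/5/3 above the bass form a seventh chord; the bass is the third, so this is first inversion.

seventh chord, first inversion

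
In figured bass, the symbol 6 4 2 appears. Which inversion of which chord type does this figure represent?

seventh chord, third inversion

Intervals of 6/4/2 above the bass form a seventh chord; the bass is the seventh, so this is third inversion.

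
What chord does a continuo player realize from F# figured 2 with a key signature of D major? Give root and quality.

G major seventh

The figures 2 indicate a seventh chord in third inversion.
In third inversion the root lies a second above the bass: a second above F# in D major is G.
The chord tones are F#, G, B, D, giving G major seventh.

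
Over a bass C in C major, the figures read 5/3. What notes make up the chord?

C, E, G

A third above C in this key is E.
A fifth above C in this key is G.
Together with the bass C, this spells C major in root position.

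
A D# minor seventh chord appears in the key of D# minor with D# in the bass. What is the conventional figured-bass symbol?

7

D# is the root of D# minor seventh, so the chord is in root position.
A seventh chord in root position is figured 7/5/3, conventionally abbreviated 7.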